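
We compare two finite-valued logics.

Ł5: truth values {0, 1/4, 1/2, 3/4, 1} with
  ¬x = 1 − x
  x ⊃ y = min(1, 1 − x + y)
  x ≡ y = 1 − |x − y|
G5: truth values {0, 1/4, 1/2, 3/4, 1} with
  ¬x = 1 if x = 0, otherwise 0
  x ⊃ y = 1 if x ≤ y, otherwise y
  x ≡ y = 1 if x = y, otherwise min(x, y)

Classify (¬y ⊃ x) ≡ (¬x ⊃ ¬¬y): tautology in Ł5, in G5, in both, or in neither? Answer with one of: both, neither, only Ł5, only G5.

In Ł5: every assignment gives 1 — tautology.
In G5: at x = 1/4, y = 0 the value is 1/4 — not a tautology.

only Ł5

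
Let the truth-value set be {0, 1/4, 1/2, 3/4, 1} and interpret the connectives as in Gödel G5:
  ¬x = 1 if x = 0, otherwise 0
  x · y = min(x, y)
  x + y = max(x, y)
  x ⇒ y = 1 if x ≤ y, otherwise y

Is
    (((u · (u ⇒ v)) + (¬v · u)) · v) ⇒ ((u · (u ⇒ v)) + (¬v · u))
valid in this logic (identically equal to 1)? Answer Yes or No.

At u = 1, v = 1/2, for instance:
u ⇒ v = 1 ⇒ 1/2 = 1/2
u · (u ⇒ v) = 1 · 1/2 = 1/2
¬v = ¬1/2 = 0
¬v · u = 0 · 1 = 0
(u · (u ⇒ v)) + (¬v · u) = 1/2 + 0 = 1/2
((u · (u ⇒ v)) + (¬v · u)) · v = 1/2 · 1/2 = 1/2
(((u · (u ⇒ v)) + (¬v · u)) · v) ⇒ ((u · (u ⇒ v)) + (¬v · u)) = 1/2 ⇒ 1/2 = 1
and checking the remaining 24 assignments likewise gives ≥ 1 in every case.

Yes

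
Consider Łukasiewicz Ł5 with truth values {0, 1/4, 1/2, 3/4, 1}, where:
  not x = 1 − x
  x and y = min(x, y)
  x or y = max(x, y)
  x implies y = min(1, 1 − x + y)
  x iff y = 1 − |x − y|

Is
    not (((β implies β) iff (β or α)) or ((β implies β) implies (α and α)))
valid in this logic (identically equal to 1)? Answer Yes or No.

No

Counterexample: take α = 0, β = 1/4.
β implies β = 1/4 implies 1/4 = 1
β or α = 1/4 or 0 = 1/4
(β implies β) iff (β or α) = 1 iff 1/4 = 1/4
β implies β = 1/4 implies 1/4 = 1
α and α = 0 and 0 = 0
(β implies β) implies (α and α) = 1 implies 0 = 0
((β implies β) iff (β or α)) or ((β implies β) implies (α and α)) = 1/4 or 0 = 1/4
not (((β implies β) iff (β or α)) or ((β implies β) implies (α and α))) = not 1/4 = 3/4
This gives 3/4 ≠ 1.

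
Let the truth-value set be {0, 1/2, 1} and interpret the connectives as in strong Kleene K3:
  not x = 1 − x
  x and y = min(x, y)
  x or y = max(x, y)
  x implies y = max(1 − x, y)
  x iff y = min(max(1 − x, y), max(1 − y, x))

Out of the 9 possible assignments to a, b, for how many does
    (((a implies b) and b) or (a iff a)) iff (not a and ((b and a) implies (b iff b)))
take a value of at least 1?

a = 0, b = 0 ↦ 1  ≥
a = 0, b = 1/2 ↦ 1  ≥
a = 0, b = 1 ↦ 1  ≥
a = 1/2, b = 0 ↦ 1/2  <
a = 1/2, b = 1/2 ↦ 1/2  <
a = 1/2, b = 1 ↦ 1/2  <
a = 1, b = 0 ↦ 0  <
a = 1, b = 1/2 ↦ 0  <
a = 1, b = 1 ↦ 0  <
So 3 of the 9 assignments meet the threshold.

3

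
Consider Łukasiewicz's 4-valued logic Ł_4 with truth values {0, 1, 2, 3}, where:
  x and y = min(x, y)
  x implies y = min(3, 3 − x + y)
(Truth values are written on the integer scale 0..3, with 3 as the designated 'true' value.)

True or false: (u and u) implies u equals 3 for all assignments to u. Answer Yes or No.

Yes

u = 0 ↦ 3
u = 1 ↦ 3
u = 2 ↦ 3
u = 3 ↦ 3
Every assignment gives a value ≥ 3.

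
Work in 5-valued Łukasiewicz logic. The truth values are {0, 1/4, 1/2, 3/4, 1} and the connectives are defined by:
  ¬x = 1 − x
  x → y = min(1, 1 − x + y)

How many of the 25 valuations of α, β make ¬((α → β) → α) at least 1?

value 1: 5 assignments (counts)
value 3/4: 4 assignments
value 1/2: 4 assignments
value 1/4: 3 assignments
value 0: 9 assignments
So 5 of the 25 assignments meet the threshold.

5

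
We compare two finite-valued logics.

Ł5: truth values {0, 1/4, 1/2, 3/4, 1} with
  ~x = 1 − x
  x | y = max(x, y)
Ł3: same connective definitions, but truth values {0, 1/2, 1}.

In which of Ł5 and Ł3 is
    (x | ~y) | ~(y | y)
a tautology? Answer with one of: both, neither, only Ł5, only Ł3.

neither

In Ł5: at x = 0, y = 1/4 the value is 3/4 — not a tautology.
In Ł3: at x = 0, y = 1/2 the value is 1/2 — not a tautology.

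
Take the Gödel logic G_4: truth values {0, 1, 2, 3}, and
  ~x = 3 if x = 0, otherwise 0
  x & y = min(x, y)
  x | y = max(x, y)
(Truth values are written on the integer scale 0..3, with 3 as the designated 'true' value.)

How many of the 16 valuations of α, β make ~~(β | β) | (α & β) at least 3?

α = 0, β = 0 ↦ 0  <
α = 0, β = 1 ↦ 3  ≥
α = 0, β = 2 ↦ 3  ≥
α = 0, β = 3 ↦ 3  ≥
α = 1, β = 0 ↦ 0  <
α = 1, β = 1 ↦ 3  ≥
α = 1, β = 2 ↦ 3  ≥
α = 1, β = 3 ↦ 3  ≥
α = 2, β = 0 ↦ 0  <
α = 2, β = 1 ↦ 3  ≥
α = 2, β = 2 ↦ 3  ≥
α = 2, β = 3 ↦ 3  ≥
α = 3, β = 0 ↦ 0  <
α = 3, β = 1 ↦ 3  ≥
α = 3, β = 2 ↦ 3  ≥
α = 3, β = 3 ↦ 3  ≥
So 12 of the 16 assignments meet the threshold.

12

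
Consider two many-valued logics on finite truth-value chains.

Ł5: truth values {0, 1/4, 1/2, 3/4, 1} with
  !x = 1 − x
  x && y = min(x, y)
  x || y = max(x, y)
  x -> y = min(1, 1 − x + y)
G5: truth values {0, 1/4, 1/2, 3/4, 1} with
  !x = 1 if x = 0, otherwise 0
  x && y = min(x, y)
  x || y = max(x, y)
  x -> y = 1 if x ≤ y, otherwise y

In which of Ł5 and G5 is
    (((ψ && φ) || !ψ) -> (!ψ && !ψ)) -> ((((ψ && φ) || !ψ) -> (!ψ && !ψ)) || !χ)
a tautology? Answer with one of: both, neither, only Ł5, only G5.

both

In Ł5: every assignment gives 1 — tautology.
In G5: every assignment gives 1 — tautology.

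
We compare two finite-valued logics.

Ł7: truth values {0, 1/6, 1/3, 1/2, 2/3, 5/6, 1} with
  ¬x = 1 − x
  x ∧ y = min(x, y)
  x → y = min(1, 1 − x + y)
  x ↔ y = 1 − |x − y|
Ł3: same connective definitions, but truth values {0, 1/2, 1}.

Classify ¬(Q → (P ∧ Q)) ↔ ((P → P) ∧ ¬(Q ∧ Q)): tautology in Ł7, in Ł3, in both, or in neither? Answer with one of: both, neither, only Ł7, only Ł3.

In Ł7: at P = 0, Q = 0 the value is 0 — not a tautology.
In Ł3: at P = 0, Q = 0 the value is 0 — not a tautology.

neither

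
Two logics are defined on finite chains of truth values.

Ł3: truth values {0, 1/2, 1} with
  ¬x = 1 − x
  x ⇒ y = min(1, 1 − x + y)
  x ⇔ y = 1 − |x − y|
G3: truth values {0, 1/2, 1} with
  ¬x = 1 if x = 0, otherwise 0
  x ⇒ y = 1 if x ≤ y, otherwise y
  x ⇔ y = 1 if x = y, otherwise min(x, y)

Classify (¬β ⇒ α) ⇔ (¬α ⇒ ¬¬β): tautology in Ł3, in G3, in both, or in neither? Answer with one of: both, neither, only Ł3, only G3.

In Ł3: every assignment gives 1 — tautology.
In G3: at α = 1/2, β = 0 the value is 1/2 — not a tautology.

only Ł3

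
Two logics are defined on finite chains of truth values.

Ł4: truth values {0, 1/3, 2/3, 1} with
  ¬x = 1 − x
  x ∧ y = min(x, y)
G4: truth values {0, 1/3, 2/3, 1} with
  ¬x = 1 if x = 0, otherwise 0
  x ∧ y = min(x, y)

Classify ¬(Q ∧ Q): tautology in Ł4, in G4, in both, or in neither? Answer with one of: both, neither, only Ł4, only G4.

In Ł4: at Q = 1/3 the value is 2/3 — not a tautology.
In G4: at Q = 1/3 the value is 0 — not a tautology.

neither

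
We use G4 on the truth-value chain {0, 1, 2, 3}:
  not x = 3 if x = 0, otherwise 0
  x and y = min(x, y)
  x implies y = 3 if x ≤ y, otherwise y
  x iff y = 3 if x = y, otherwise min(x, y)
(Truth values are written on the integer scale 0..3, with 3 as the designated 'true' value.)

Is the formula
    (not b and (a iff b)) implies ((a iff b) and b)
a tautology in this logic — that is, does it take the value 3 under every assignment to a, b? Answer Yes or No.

No

Counterexample: take a = 0, b = 0.
not b = not 0 = 3
a iff b = 0 iff 0 = 3
not b and (a iff b) = 3 and 3 = 3
a iff b = 0 iff 0 = 3
(a iff b) and b = 3 and 0 = 0
(not b and (a iff b)) implies ((a iff b) and b) = 3 implies 0 = 0
This gives 0 ≠ 3.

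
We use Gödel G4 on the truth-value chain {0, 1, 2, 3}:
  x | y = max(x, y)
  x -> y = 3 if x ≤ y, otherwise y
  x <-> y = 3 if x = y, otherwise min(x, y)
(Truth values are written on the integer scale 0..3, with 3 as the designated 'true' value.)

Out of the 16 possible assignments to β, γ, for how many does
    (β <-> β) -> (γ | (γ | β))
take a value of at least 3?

β = 0, γ = 0 ↦ 0  <
β = 0, γ = 1 ↦ 1  <
β = 0, γ = 2 ↦ 2  <
β = 0, γ = 3 ↦ 3  ≥
β = 1, γ = 0 ↦ 1  <
β = 1, γ = 1 ↦ 1  <
β = 1, γ = 2 ↦ 2  <
β = 1, γ = 3 ↦ 3  ≥
β = 2, γ = 0 ↦ 2  <
β = 2, γ = 1 ↦ 2  <
β = 2, γ = 2 ↦ 2  <
β = 2, γ = 3 ↦ 3  ≥
β = 3, γ = 0 ↦ 3  ≥
β = 3, γ = 1 ↦ 3  ≥
β = 3, γ = 2 ↦ 3  ≥
β = 3, γ = 3 ↦ 3  ≥
So 7 of the 16 assignments meet the threshold.

7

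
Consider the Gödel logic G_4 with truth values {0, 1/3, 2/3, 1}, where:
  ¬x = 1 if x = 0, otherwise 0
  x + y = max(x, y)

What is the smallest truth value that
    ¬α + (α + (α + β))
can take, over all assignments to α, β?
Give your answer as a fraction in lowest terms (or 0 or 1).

Take α = 1/3, β = 0:
¬α = ¬1/3 = 0
α + β = 1/3 + 0 = 1/3
α + (α + β) = 1/3 + 1/3 = 1/3
¬α + (α + (α + β)) = 0 + 1/3 = 1/3
No assignment yields a value below 1/3, so this is the minimum.

1/3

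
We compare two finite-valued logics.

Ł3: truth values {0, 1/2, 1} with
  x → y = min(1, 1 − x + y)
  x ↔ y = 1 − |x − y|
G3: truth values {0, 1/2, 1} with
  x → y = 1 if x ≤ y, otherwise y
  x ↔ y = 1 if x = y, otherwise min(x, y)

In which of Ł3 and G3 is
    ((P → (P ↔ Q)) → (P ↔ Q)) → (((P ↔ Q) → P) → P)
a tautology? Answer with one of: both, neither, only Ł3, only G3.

only Ł3

In Ł3: every assignment gives 1 — tautology.
In G3: at P = 1/2, Q = 0 the value is 1/2 — not a tautology.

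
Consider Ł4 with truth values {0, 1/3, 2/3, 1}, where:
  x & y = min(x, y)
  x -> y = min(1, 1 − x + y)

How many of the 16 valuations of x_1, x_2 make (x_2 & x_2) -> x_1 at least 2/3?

x_1 = 0, x_2 = 0 ↦ 1  ≥
x_1 = 0, x_2 = 1/3 ↦ 2/3  ≥
x_1 = 0, x_2 = 2/3 ↦ 1/3  <
x_1 = 0, x_2 = 1 ↦ 0  <
x_1 = 1/3, x_2 = 0 ↦ 1  ≥
x_1 = 1/3, x_2 = 1/3 ↦ 1  ≥
x_1 = 1/3, x_2 = 2/3 ↦ 2/3  ≥
x_1 = 1/3, x_2 = 1 ↦ 1/3  <
x_1 = 2/3, x_2 = 0 ↦ 1  ≥
x_1 = 2/3, x_2 = 1/3 ↦ 1  ≥
x_1 = 2/3, x_2 = 2/3 ↦ 1  ≥
x_1 = 2/3, x_2 = 1 ↦ 2/3  ≥
x_1 = 1, x_2 = 0 ↦ 1  ≥
x_1 = 1, x_2 = 1/3 ↦ 1  ≥
x_1 = 1, x_2 = 2/3 ↦ 1  ≥
x_1 = 1, x_2 = 1 ↦ 1  ≥
So 13 of the 16 assignments meet the threshold.

13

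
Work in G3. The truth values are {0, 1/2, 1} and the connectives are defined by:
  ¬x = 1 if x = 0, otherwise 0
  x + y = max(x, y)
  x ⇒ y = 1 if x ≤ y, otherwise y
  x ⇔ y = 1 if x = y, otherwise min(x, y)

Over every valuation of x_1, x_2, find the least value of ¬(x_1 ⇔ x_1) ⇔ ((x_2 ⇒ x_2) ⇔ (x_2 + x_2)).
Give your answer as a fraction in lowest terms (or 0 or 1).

Take x_1 = 0, x_2 = 1/2:
x_1 ⇔ x_1 = 0 ⇔ 0 = 1
¬(x_1 ⇔ x_1) = ¬1 = 0
x_2 ⇒ x_2 = 1/2 ⇒ 1/2 = 1
x_2 + x_2 = 1/2 + 1/2 = 1/2
(x_2 ⇒ x_2) ⇔ (x_2 + x_2) = 1 ⇔ 1/2 = 1/2
¬(x_1 ⇔ x_1) ⇔ ((x_2 ⇒ x_2) ⇔ (x_2 + x_2)) = 0 ⇔ 1/2 = 0
No assignment yields a value below 0, so this is the minimum.

0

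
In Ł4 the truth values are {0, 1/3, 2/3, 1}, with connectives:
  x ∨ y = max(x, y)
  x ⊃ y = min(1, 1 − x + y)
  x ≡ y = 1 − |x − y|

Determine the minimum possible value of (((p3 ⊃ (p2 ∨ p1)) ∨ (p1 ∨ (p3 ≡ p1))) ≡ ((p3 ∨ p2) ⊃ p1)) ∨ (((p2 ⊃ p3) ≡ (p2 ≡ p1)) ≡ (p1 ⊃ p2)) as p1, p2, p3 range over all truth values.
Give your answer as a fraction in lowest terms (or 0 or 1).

0

Take p1 = 0, p2 = 1, p3 = 1:
p2 ∨ p1 = 1 ∨ 0 = 1
p3 ⊃ (p2 ∨ p1) = 1 ⊃ 1 = 1
p3 ≡ p1 = 1 ≡ 0 = 0
p1 ∨ (p3 ≡ p1) = 0 ∨ 0 = 0
(p3 ⊃ (p2 ∨ p1)) ∨ (p1 ∨ (p3 ≡ p1)) = 1 ∨ 0 = 1
p3 ∨ p2 = 1 ∨ 1 = 1
(p3 ∨ p2) ⊃ p1 = 1 ⊃ 0 = 0
((p3 ⊃ (p2 ∨ p1)) ∨ (p1 ∨ (p3 ≡ p1))) ≡ ((p3 ∨ p2) ⊃ p1) = 1 ≡ 0 = 0
p2 ⊃ p3 = 1 ⊃ 1 = 1
p2 ≡ p1 = 1 ≡ 0 = 0
(p2 ⊃ p3) ≡ (p2 ≡ p1) = 1 ≡ 0 = 0
p1 ⊃ p2 = 0 ⊃ 1 = 1
((p2 ⊃ p3) ≡ (p2 ≡ p1)) ≡ (p1 ⊃ p2) = 0 ≡ 1 = 0
(((p3 ⊃ (p2 ∨ p1)) ∨ (p1 ∨ (p3 ≡ p1))) ≡ ((p3 ∨ p2) ⊃ p1)) ∨ (((p2 ⊃ p3) ≡ (p2 ≡ p1)) ≡ (p1 ⊃ p2)) = 0 ∨ 0 = 0
No assignment yields a value below 0, so this is the minimum.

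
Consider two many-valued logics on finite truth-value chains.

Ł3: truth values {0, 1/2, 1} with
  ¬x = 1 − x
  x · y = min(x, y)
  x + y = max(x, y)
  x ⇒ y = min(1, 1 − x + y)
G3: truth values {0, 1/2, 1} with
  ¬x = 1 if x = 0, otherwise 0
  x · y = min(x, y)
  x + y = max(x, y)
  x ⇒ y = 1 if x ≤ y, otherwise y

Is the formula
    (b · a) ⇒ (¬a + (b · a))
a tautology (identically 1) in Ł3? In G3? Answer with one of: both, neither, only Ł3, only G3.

In Ł3: every assignment gives 1 — tautology.
In G3: every assignment gives 1 — tautology.

both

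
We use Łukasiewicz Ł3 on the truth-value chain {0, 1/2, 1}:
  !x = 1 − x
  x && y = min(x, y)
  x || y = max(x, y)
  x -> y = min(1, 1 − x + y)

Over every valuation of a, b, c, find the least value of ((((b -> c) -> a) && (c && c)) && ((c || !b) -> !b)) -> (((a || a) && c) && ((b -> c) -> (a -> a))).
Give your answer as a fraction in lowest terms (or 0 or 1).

1/2

Take a = 0, b = 1, c = 1/2:
b -> c = 1 -> 1/2 = 1/2
(b -> c) -> a = 1/2 -> 0 = 1/2
c && c = 1/2 && 1/2 = 1/2
((b -> c) -> a) && (c && c) = 1/2 && 1/2 = 1/2
!b = !1 = 0
c || !b = 1/2 || 0 = 1/2
!b = !1 = 0
(c || !b) -> !b = 1/2 -> 0 = 1/2
(((b -> c) -> a) && (c && c)) && ((c || !b) -> !b) = 1/2 && 1/2 = 1/2
a || a = 0 || 0 = 0
(a || a) && c = 0 && 1/2 = 0
b -> c = 1 -> 1/2 = 1/2
a -> a = 0 -> 0 = 1
(b -> c) -> (a -> a) = 1/2 -> 1 = 1
((a || a) && c) && ((b -> c) -> (a -> a)) = 0 && 1 = 0
((((b -> c) -> a) && (c && c)) && ((c || !b) -> !b)) -> (((a || a) && c) && ((b -> c) -> (a -> a))) = 1/2 -> 0 = 1/2
No assignment yields a value below 1/2, so this is the minimum.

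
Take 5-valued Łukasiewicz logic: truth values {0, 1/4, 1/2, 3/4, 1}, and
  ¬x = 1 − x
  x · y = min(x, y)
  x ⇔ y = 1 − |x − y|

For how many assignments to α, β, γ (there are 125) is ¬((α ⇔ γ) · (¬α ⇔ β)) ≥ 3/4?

50

value 1: 18 assignments (counts)
value 3/4: 32 assignments (counts)
value 1/2: 40 assignments
value 1/4: 30 assignments
value 0: 5 assignments
So 50 of the 125 assignments meet the threshold.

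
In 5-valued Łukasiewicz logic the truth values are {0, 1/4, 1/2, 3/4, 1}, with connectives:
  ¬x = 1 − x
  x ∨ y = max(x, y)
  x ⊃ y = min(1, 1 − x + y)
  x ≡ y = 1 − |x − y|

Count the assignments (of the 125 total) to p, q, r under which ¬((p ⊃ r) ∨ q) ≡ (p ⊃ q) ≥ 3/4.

21

value 1: 8 assignments (counts)
value 3/4: 13 assignments (counts)
value 1/2: 18 assignments
value 1/4: 20 assignments
value 0: 66 assignments
So 21 of the 125 assignments meet the threshold.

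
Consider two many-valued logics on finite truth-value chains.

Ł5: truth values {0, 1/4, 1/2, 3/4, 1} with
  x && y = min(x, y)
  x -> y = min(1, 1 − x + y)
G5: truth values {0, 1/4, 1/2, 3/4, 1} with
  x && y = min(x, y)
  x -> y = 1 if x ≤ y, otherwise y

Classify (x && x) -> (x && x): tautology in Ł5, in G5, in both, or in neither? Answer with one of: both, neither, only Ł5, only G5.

both

In Ł5: every assignment gives 1 — tautology.
In G5: every assignment gives 1 — tautology.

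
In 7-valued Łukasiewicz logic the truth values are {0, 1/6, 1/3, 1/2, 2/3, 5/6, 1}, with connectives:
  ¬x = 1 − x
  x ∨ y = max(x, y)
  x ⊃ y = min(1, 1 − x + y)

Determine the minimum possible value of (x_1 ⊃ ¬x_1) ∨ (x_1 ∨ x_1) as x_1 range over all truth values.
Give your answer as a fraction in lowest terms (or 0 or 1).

Take x_1 = 2/3:
¬x_1 = ¬2/3 = 1/3
x_1 ⊃ ¬x_1 = 2/3 ⊃ 1/3 = 2/3
x_1 ∨ x_1 = 2/3 ∨ 2/3 = 2/3
(x_1 ⊃ ¬x_1) ∨ (x_1 ∨ x_1) = 2/3 ∨ 2/3 = 2/3
No assignment yields a value below 2/3, so this is the minimum.

2/3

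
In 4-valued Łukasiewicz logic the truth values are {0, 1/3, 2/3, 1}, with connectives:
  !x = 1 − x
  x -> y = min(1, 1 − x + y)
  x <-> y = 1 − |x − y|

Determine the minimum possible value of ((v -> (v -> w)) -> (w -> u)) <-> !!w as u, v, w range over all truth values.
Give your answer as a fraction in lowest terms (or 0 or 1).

0

Take u = 0, v = 0, w = 0:
v -> w = 0 -> 0 = 1
v -> (v -> w) = 0 -> 1 = 1
w -> u = 0 -> 0 = 1
(v -> (v -> w)) -> (w -> u) = 1 -> 1 = 1
!w = !0 = 1
!!w = !1 = 0
((v -> (v -> w)) -> (w -> u)) <-> !!w = 1 <-> 0 = 0
No assignment yields a value below 0, so this is the minimum.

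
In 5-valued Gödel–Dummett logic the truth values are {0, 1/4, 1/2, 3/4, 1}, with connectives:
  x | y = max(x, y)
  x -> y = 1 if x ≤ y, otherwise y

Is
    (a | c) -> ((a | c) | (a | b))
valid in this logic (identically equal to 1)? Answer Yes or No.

At a = 1/2, b = 0, c = 0, for instance:
a | c = 1/2 | 0 = 1/2
a | b = 1/2 | 0 = 1/2
(a | c) | (a | b) = 1/2 | 1/2 = 1/2
(a | c) -> ((a | c) | (a | b)) = 1/2 -> 1/2 = 1
and checking the remaining 124 assignments likewise gives ≥ 1 in every case.

Yes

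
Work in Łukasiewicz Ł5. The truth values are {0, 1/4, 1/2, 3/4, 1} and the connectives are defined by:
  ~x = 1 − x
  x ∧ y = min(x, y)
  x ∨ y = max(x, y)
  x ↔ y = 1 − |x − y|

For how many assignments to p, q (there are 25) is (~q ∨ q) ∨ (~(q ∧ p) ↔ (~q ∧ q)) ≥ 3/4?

24

value 1: 15 assignments (counts)
value 3/4: 9 assignments (counts)
value 1/2: 1 assignment
So 24 of the 25 assignments meet the threshold.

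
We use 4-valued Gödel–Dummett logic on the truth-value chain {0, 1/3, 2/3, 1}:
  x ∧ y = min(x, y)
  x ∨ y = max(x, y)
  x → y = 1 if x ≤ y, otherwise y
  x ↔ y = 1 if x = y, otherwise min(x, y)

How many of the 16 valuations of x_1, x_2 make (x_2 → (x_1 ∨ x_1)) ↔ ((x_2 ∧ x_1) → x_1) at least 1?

10

x_1 = 0, x_2 = 0 ↦ 1  ≥
x_1 = 0, x_2 = 1/3 ↦ 0  <
x_1 = 0, x_2 = 2/3 ↦ 0  <
x_1 = 0, x_2 = 1 ↦ 0  <
x_1 = 1/3, x_2 = 0 ↦ 1  ≥
x_1 = 1/3, x_2 = 1/3 ↦ 1  ≥
x_1 = 1/3, x_2 = 2/3 ↦ 1/3  <
x_1 = 1/3, x_2 = 1 ↦ 1/3  <
x_1 = 2/3, x_2 = 0 ↦ 1  ≥
x_1 = 2/3, x_2 = 1/3 ↦ 1  ≥
x_1 = 2/3, x_2 = 2/3 ↦ 1  ≥
x_1 = 2/3, x_2 = 1 ↦ 2/3  <
x_1 = 1, x_2 = 0 ↦ 1  ≥
x_1 = 1, x_2 = 1/3 ↦ 1  ≥
x_1 = 1, x_2 = 2/3 ↦ 1  ≥
x_1 = 1, x_2 = 1 ↦ 1  ≥
So 10 of the 16 assignments meet the threshold.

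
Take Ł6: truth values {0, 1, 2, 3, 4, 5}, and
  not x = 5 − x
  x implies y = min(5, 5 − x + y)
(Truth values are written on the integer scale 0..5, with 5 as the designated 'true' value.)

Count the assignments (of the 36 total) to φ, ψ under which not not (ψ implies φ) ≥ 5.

value 5: 21 assignments (counts)
value 4: 5 assignments
value 3: 4 assignments
value 2: 3 assignments
value 1: 2 assignments
value 0: 1 assignment
So 21 of the 36 assignments meet the threshold.

21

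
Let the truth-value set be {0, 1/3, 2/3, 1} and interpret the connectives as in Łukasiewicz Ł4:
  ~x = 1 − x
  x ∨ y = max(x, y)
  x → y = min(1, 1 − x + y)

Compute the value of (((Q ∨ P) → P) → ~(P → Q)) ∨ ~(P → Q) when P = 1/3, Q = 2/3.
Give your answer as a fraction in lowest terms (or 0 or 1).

1/3

Q ∨ P = 2/3 ∨ 1/3 = 2/3
(Q ∨ P) → P = 2/3 → 1/3 = 2/3
P → Q = 1/3 → 2/3 = 1
~(P → Q) = ~1 = 0
((Q ∨ P) → P) → ~(P → Q) = 2/3 → 0 = 1/3
P → Q = 1/3 → 2/3 = 1
~(P → Q) = ~1 = 0
(((Q ∨ P) → P) → ~(P → Q)) ∨ ~(P → Q) = 1/3 ∨ 0 = 1/3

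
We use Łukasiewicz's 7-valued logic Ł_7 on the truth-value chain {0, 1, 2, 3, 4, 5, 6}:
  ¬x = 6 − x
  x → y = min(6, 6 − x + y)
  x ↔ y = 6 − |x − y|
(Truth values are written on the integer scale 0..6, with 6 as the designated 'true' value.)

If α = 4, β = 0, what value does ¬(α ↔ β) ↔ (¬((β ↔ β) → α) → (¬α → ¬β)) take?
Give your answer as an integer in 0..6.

α ↔ β = 4 ↔ 0 = 2
¬(α ↔ β) = ¬2 = 4
β ↔ β = 0 ↔ 0 = 6
(β ↔ β) → α = 6 → 4 = 4
¬((β ↔ β) → α) = ¬4 = 2
¬α = ¬4 = 2
¬β = ¬0 = 6
¬α → ¬β = 2 → 6 = 6
¬((β ↔ β) → α) → (¬α → ¬β) = 2 → 6 = 6
¬(α ↔ β) ↔ (¬((β ↔ β) → α) → (¬α → ¬β)) = 4 ↔ 6 = 4

4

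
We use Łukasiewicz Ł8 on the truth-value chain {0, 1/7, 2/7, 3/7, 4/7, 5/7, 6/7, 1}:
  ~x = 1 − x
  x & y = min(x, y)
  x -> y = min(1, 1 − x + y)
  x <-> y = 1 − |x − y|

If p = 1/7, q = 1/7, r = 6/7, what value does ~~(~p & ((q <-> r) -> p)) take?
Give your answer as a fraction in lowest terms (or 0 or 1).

6/7

~p = ~1/7 = 6/7
q <-> r = 1/7 <-> 6/7 = 2/7
(q <-> r) -> p = 2/7 -> 1/7 = 6/7
~p & ((q <-> r) -> p) = 6/7 & 6/7 = 6/7
~(~p & ((q <-> r) -> p)) = ~6/7 = 1/7
~~(~p & ((q <-> r) -> p)) = ~1/7 = 6/7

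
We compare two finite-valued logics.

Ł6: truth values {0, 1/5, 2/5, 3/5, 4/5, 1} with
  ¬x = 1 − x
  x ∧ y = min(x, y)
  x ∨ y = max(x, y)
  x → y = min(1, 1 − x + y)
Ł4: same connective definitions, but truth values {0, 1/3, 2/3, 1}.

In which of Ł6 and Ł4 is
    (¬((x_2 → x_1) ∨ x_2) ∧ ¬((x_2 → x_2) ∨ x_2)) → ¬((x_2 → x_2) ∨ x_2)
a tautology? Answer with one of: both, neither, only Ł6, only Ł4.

In Ł6: every assignment gives 1 — tautology.
In Ł4: every assignment gives 1 — tautology.

both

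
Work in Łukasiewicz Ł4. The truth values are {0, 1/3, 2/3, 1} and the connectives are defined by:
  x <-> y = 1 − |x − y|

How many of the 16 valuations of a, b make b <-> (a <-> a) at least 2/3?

8

a = 0, b = 0 ↦ 0  <
a = 0, b = 1/3 ↦ 1/3  <
a = 0, b = 2/3 ↦ 2/3  ≥
a = 0, b = 1 ↦ 1  ≥
a = 1/3, b = 0 ↦ 0  <
a = 1/3, b = 1/3 ↦ 1/3  <
a = 1/3, b = 2/3 ↦ 2/3  ≥
a = 1/3, b = 1 ↦ 1  ≥
a = 2/3, b = 0 ↦ 0  <
a = 2/3, b = 1/3 ↦ 1/3  <
a = 2/3, b = 2/3 ↦ 2/3  ≥
a = 2/3, b = 1 ↦ 1  ≥
a = 1, b = 0 ↦ 0  <
a = 1, b = 1/3 ↦ 1/3  <
a = 1, b = 2/3 ↦ 2/3  ≥
a = 1, b = 1 ↦ 1  ≥
So 8 of the 16 assignments meet the threshold.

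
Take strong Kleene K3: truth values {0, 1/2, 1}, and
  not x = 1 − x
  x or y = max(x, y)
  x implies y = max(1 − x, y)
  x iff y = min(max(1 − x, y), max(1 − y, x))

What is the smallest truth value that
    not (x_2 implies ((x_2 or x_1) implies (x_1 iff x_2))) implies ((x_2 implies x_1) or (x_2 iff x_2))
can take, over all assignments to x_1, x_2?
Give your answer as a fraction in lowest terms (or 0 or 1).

Take x_1 = 0, x_2 = 1/2:
x_2 or x_1 = 1/2 or 0 = 1/2
x_1 iff x_2 = 0 iff 1/2 = 1/2
(x_2 or x_1) implies (x_1 iff x_2) = 1/2 implies 1/2 = 1/2
x_2 implies ((x_2 or x_1) implies (x_1 iff x_2)) = 1/2 implies 1/2 = 1/2
not (x_2 implies ((x_2 or x_1) implies (x_1 iff x_2))) = not 1/2 = 1/2
x_2 implies x_1 = 1/2 implies 0 = 1/2
x_2 iff x_2 = 1/2 iff 1/2 = 1/2
(x_2 implies x_1) or (x_2 iff x_2) = 1/2 or 1/2 = 1/2
not (x_2 implies ((x_2 or x_1) implies (x_1 iff x_2))) implies ((x_2 implies x_1) or (x_2 iff x_2)) = 1/2 implies 1/2 = 1/2
No assignment yields a value below 1/2, so this is the minimum.

1/2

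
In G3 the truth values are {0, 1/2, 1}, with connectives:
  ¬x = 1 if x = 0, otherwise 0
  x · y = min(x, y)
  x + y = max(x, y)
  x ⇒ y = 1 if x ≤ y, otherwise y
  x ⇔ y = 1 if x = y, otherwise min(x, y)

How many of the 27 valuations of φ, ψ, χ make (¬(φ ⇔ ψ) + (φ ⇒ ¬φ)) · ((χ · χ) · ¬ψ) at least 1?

value 1: 3 assignments (counts)
value 1/2: 3 assignments
value 0: 21 assignments
So 3 of the 27 assignments meet the threshold.

3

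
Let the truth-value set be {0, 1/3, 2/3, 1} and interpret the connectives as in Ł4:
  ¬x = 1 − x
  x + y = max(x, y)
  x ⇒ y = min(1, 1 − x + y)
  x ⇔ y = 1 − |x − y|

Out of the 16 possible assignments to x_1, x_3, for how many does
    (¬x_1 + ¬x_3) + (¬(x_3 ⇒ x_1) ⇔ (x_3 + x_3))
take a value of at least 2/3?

x_1 = 0, x_3 = 0 ↦ 1  ≥
x_1 = 0, x_3 = 1/3 ↦ 1  ≥
x_1 = 0, x_3 = 2/3 ↦ 1  ≥
x_1 = 0, x_3 = 1 ↦ 1  ≥
x_1 = 1/3, x_3 = 0 ↦ 1  ≥
x_1 = 1/3, x_3 = 1/3 ↦ 2/3  ≥
x_1 = 1/3, x_3 = 2/3 ↦ 2/3  ≥
x_1 = 1/3, x_3 = 1 ↦ 2/3  ≥
x_1 = 2/3, x_3 = 0 ↦ 1  ≥
x_1 = 2/3, x_3 = 1/3 ↦ 2/3  ≥
x_1 = 2/3, x_3 = 2/3 ↦ 1/3  <
x_1 = 2/3, x_3 = 1 ↦ 1/3  <
x_1 = 1, x_3 = 0 ↦ 1  ≥
x_1 = 1, x_3 = 1/3 ↦ 2/3  ≥
x_1 = 1, x_3 = 2/3 ↦ 1/3  <
x_1 = 1, x_3 = 1 ↦ 0  <
So 12 of the 16 assignments meet the threshold.

12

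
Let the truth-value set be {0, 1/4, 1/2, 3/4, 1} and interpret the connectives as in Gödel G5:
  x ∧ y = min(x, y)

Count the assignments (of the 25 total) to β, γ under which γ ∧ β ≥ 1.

value 1: 1 assignment (counts)
value 3/4: 3 assignments
value 1/2: 5 assignments
value 1/4: 7 assignments
value 0: 9 assignments
So 1 of the 25 assignments meets the threshold.

1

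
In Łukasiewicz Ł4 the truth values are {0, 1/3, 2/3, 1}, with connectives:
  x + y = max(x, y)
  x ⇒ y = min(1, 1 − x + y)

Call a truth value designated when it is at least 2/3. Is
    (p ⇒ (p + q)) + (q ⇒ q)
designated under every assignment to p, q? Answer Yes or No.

Yes

p = 0, q = 0 ↦ 1
p = 0, q = 1/3 ↦ 1
p = 0, q = 2/3 ↦ 1
p = 0, q = 1 ↦ 1
p = 1/3, q = 0 ↦ 1
p = 1/3, q = 1/3 ↦ 1
p = 1/3, q = 2/3 ↦ 1
p = 1/3, q = 1 ↦ 1
p = 2/3, q = 0 ↦ 1
p = 2/3, q = 1/3 ↦ 1
p = 2/3, q = 2/3 ↦ 1
p = 2/3, q = 1 ↦ 1
p = 1, q = 0 ↦ 1
p = 1, q = 1/3 ↦ 1
p = 1, q = 2/3 ↦ 1
p = 1, q = 1 ↦ 1
Every assignment gives a value ≥ 2/3.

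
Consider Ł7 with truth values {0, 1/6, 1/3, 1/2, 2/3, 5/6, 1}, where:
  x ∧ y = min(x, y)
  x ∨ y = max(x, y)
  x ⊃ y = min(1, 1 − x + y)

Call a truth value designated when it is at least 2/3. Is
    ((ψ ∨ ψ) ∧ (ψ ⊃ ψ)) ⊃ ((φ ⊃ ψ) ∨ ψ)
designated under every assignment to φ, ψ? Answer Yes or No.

Yes

At φ = 0, ψ = 2/3, for instance:
ψ ∨ ψ = 2/3 ∨ 2/3 = 2/3
ψ ⊃ ψ = 2/3 ⊃ 2/3 = 1
(ψ ∨ ψ) ∧ (ψ ⊃ ψ) = 2/3 ∧ 1 = 2/3
φ ⊃ ψ = 0 ⊃ 2/3 = 1
(φ ⊃ ψ) ∨ ψ = 1 ∨ 2/3 = 1
((ψ ∨ ψ) ∧ (ψ ⊃ ψ)) ⊃ ((φ ⊃ ψ) ∨ ψ) = 2/3 ⊃ 1 = 1
and checking the remaining 48 assignments likewise gives ≥ 2/3 in every case.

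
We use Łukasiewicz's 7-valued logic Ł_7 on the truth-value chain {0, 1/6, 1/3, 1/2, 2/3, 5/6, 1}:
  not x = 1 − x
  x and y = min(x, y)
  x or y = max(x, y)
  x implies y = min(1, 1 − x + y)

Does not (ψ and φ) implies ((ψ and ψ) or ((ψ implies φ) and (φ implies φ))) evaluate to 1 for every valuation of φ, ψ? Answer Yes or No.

Counterexample: take φ = 0, ψ = 1/6.
ψ and φ = 1/6 and 0 = 0
not (ψ and φ) = not 0 = 1
ψ and ψ = 1/6 and 1/6 = 1/6
ψ implies φ = 1/6 implies 0 = 5/6
φ implies φ = 0 implies 0 = 1
(ψ implies φ) and (φ implies φ) = 5/6 and 1 = 5/6
(ψ and ψ) or ((ψ implies φ) and (φ implies φ)) = 1/6 or 5/6 = 5/6
not (ψ and φ) implies ((ψ and ψ) or ((ψ implies φ) and (φ implies φ))) = 1 implies 5/6 = 5/6
This gives 5/6 ≠ 1.

No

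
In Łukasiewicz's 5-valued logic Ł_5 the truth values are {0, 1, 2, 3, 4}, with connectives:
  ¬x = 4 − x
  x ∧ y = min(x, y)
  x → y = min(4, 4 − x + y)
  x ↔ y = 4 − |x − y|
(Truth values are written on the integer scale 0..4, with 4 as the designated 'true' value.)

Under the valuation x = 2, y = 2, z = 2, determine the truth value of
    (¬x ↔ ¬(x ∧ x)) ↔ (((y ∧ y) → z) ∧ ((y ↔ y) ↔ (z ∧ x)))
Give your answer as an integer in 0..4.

2

¬x = ¬2 = 2
x ∧ x = 2 ∧ 2 = 2
¬(x ∧ x) = ¬2 = 2
¬x ↔ ¬(x ∧ x) = 2 ↔ 2 = 4
y ∧ y = 2 ∧ 2 = 2
(y ∧ y) → z = 2 → 2 = 4
y ↔ y = 2 ↔ 2 = 4
z ∧ x = 2 ∧ 2 = 2
(y ↔ y) ↔ (z ∧ x) = 4 ↔ 2 = 2
((y ∧ y) → z) ∧ ((y ↔ y) ↔ (z ∧ x)) = 4 ∧ 2 = 2
(¬x ↔ ¬(x ∧ x)) ↔ (((y ∧ y) → z) ∧ ((y ↔ y) ↔ (z ∧ x))) = 4 ↔ 2 = 2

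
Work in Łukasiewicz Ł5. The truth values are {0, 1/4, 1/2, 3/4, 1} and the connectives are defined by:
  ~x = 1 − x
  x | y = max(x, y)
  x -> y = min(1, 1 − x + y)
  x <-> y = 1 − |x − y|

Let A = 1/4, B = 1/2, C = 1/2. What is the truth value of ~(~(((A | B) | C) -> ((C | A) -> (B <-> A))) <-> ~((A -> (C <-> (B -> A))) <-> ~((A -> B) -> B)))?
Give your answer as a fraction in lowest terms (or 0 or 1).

A | B = 1/4 | 1/2 = 1/2
(A | B) | C = 1/2 | 1/2 = 1/2
C | A = 1/2 | 1/4 = 1/2
B <-> A = 1/2 <-> 1/4 = 3/4
(C | A) -> (B <-> A) = 1/2 -> 3/4 = 1
((A | B) | C) -> ((C | A) -> (B <-> A)) = 1/2 -> 1 = 1
~(((A | B) | C) -> ((C | A) -> (B <-> A))) = ~1 = 0
B -> A = 1/2 -> 1/4 = 3/4
C <-> (B -> A) = 1/2 <-> 3/4 = 3/4
A -> (C <-> (B -> A)) = 1/4 -> 3/4 = 1
A -> B = 1/4 -> 1/2 = 1
(A -> B) -> B = 1 -> 1/2 = 1/2
~((A -> B) -> B) = ~1/2 = 1/2
(A -> (C <-> (B -> A))) <-> ~((A -> B) -> B) = 1 <-> 1/2 = 1/2
~((A -> (C <-> (B -> A))) <-> ~((A -> B) -> B)) = ~1/2 = 1/2
~(((A | B) | C) -> ((C | A) -> (B <-> A))) <-> ~((A -> (C <-> (B -> A))) <-> ~((A -> B) -> B)) = 0 <-> 1/2 = 1/2
~(~(((A | B) | C) -> ((C | A) -> (B <-> A))) <-> ~((A -> (C <-> (B -> A))) <-> ~((A -> B) -> B))) = ~1/2 = 1/2

1/2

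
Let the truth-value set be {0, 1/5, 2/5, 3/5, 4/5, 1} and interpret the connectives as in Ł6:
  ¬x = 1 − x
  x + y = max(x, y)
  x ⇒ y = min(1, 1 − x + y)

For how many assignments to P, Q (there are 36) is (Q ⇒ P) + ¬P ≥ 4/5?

value 1: 26 assignments (counts)
value 4/5: 7 assignments (counts)
value 3/5: 3 assignments
So 33 of the 36 assignments meet the threshold.

33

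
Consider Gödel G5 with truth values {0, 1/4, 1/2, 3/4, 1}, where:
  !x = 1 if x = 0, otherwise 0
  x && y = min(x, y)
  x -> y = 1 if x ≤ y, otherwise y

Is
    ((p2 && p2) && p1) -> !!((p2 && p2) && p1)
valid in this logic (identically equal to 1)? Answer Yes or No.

At p1 = 3/4, p2 = 0, for instance:
p2 && p2 = 0 && 0 = 0
(p2 && p2) && p1 = 0 && 3/4 = 0
!((p2 && p2) && p1) = !0 = 1
!!((p2 && p2) && p1) = !1 = 0
((p2 && p2) && p1) -> !!((p2 && p2) && p1) = 0 -> 0 = 1
and checking the remaining 24 assignments likewise gives ≥ 1 in every case.

Yes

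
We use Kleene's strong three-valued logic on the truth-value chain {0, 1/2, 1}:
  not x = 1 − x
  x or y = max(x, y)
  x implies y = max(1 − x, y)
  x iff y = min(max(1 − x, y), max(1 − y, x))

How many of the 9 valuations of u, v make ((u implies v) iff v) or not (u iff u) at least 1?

4

u = 0, v = 0 ↦ 0  <
u = 0, v = 1/2 ↦ 1/2  <
u = 0, v = 1 ↦ 1  ≥
u = 1/2, v = 0 ↦ 1/2  <
u = 1/2, v = 1/2 ↦ 1/2  <
u = 1/2, v = 1 ↦ 1  ≥
u = 1, v = 0 ↦ 1  ≥
u = 1, v = 1/2 ↦ 1/2  <
u = 1, v = 1 ↦ 1  ≥
So 4 of the 9 assignments meet the threshold.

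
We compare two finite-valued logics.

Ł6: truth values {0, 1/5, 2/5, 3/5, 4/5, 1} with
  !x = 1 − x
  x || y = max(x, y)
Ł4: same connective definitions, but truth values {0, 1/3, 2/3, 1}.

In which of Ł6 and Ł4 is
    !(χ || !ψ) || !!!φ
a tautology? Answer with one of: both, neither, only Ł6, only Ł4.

neither

In Ł6: at φ = 1/5, ψ = 0, χ = 0 the value is 4/5 — not a tautology.
In Ł4: at φ = 1/3, ψ = 0, χ = 0 the value is 2/3 — not a tautology.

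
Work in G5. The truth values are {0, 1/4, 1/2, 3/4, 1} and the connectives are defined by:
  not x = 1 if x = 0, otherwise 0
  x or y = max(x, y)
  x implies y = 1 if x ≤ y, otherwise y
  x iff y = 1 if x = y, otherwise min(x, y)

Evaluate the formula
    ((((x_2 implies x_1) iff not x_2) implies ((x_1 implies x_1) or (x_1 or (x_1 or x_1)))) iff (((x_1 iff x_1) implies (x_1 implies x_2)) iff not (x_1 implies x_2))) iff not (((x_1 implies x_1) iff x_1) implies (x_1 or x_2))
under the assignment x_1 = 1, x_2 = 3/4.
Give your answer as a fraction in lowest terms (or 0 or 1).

1

x_2 implies x_1 = 3/4 implies 1 = 1
not x_2 = not 3/4 = 0
(x_2 implies x_1) iff not x_2 = 1 iff 0 = 0
x_1 implies x_1 = 1 implies 1 = 1
x_1 or x_1 = 1 or 1 = 1
x_1 or (x_1 or x_1) = 1 or 1 = 1
(x_1 implies x_1) or (x_1 or (x_1 or x_1)) = 1 or 1 = 1
((x_2 implies x_1) iff not x_2) implies ((x_1 implies x_1) or (x_1 or (x_1 or x_1))) = 0 implies 1 = 1
x_1 iff x_1 = 1 iff 1 = 1
x_1 implies x_2 = 1 implies 3/4 = 3/4
(x_1 iff x_1) implies (x_1 implies x_2) = 1 implies 3/4 = 3/4
x_1 implies x_2 = 1 implies 3/4 = 3/4
not (x_1 implies x_2) = not 3/4 = 0
((x_1 iff x_1) implies (x_1 implies x_2)) iff not (x_1 implies x_2) = 3/4 iff 0 = 0
(((x_2 implies x_1) iff not x_2) implies ((x_1 implies x_1) or (x_1 or (x_1 or x_1)))) iff (((x_1 iff x_1) implies (x_1 implies x_2)) iff not (x_1 implies x_2)) = 1 iff 0 = 0
x_1 implies x_1 = 1 implies 1 = 1
(x_1 implies x_1) iff x_1 = 1 iff 1 = 1
x_1 or x_2 = 1 or 3/4 = 1
((x_1 implies x_1) iff x_1) implies (x_1 or x_2) = 1 implies 1 = 1
not (((x_1 implies x_1) iff x_1) implies (x_1 or x_2)) = not 1 = 0
((((x_2 implies x_1) iff not x_2) implies ((x_1 implies x_1) or (x_1 or (x_1 or x_1)))) iff (((x_1 iff x_1) implies (x_1 implies x_2)) iff not (x_1 implies x_2))) iff not (((x_1 implies x_1) iff x_1) implies (x_1 or x_2)) = 0 iff 0 = 1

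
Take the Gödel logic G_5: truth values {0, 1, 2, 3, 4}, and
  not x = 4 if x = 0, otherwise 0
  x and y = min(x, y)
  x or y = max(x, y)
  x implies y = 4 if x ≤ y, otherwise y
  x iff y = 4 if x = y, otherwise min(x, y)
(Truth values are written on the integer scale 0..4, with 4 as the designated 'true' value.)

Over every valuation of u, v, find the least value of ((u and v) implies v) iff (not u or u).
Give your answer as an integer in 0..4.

1

Take u = 1, v = 0:
u and v = 1 and 0 = 0
(u and v) implies v = 0 implies 0 = 4
not u = not 1 = 0
not u or u = 0 or 1 = 1
((u and v) implies v) iff (not u or u) = 4 iff 1 = 1
No assignment yields a value below 1, so this is the minimum.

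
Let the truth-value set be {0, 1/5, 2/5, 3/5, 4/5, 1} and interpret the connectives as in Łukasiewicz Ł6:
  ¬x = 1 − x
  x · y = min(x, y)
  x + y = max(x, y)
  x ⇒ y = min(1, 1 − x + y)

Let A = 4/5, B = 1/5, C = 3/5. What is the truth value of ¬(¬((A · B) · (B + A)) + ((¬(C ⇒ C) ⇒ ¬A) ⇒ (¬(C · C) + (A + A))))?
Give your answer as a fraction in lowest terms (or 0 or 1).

A · B = 4/5 · 1/5 = 1/5
B + A = 1/5 + 4/5 = 4/5
(A · B) · (B + A) = 1/5 · 4/5 = 1/5
¬((A · B) · (B + A)) = ¬1/5 = 4/5
C ⇒ C = 3/5 ⇒ 3/5 = 1
¬(C ⇒ C) = ¬1 = 0
¬A = ¬4/5 = 1/5
¬(C ⇒ C) ⇒ ¬A = 0 ⇒ 1/5 = 1
C · C = 3/5 · 3/5 = 3/5
¬(C · C) = ¬3/5 = 2/5
A + A = 4/5 + 4/5 = 4/5
¬(C · C) + (A + A) = 2/5 + 4/5 = 4/5
(¬(C ⇒ C) ⇒ ¬A) ⇒ (¬(C · C) + (A + A)) = 1 ⇒ 4/5 = 4/5
¬((A · B) · (B + A)) + ((¬(C ⇒ C) ⇒ ¬A) ⇒ (¬(C · C) + (A + A))) = 4/5 + 4/5 = 4/5
¬(¬((A · B) · (B + A)) + ((¬(C ⇒ C) ⇒ ¬A) ⇒ (¬(C · C) + (A + A)))) = ¬4/5 = 1/5

1/5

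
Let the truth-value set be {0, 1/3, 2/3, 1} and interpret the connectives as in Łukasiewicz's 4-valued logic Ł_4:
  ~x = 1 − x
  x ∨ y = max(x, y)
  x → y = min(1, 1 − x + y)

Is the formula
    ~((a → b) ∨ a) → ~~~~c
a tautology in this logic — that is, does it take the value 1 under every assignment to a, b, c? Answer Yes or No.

No

Counterexample: take a = 1/3, b = 0, c = 0.
a → b = 1/3 → 0 = 2/3
(a → b) ∨ a = 2/3 ∨ 1/3 = 2/3
~((a → b) ∨ a) = ~2/3 = 1/3
~c = ~0 = 1
~~c = ~1 = 0
~~~c = ~0 = 1
~~~~c = ~1 = 0
~((a → b) ∨ a) → ~~~~c = 1/3 → 0 = 2/3
This gives 2/3 ≠ 1.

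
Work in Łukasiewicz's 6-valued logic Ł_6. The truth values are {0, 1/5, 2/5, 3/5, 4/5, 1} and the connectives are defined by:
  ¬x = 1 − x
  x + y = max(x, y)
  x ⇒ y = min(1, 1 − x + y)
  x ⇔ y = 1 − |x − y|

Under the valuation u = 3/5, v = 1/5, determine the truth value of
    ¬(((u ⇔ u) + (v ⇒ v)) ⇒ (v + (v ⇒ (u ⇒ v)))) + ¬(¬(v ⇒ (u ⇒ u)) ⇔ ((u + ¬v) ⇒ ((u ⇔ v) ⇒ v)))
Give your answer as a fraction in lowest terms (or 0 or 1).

u ⇔ u = 3/5 ⇔ 3/5 = 1
v ⇒ v = 1/5 ⇒ 1/5 = 1
(u ⇔ u) + (v ⇒ v) = 1 + 1 = 1
u ⇒ v = 3/5 ⇒ 1/5 = 3/5
v ⇒ (u ⇒ v) = 1/5 ⇒ 3/5 = 1
v + (v ⇒ (u ⇒ v)) = 1/5 + 1 = 1
((u ⇔ u) + (v ⇒ v)) ⇒ (v + (v ⇒ (u ⇒ v))) = 1 ⇒ 1 = 1
¬(((u ⇔ u) + (v ⇒ v)) ⇒ (v + (v ⇒ (u ⇒ v)))) = ¬1 = 0
u ⇒ u = 3/5 ⇒ 3/5 = 1
v ⇒ (u ⇒ u) = 1/5 ⇒ 1 = 1
¬(v ⇒ (u ⇒ u)) = ¬1 = 0
¬v = ¬1/5 = 4/5
u + ¬v = 3/5 + 4/5 = 4/5
u ⇔ v = 3/5 ⇔ 1/5 = 3/5
(u ⇔ v) ⇒ v = 3/5 ⇒ 1/5 = 3/5
(u + ¬v) ⇒ ((u ⇔ v) ⇒ v) = 4/5 ⇒ 3/5 = 4/5
¬(v ⇒ (u ⇒ u)) ⇔ ((u + ¬v) ⇒ ((u ⇔ v) ⇒ v)) = 0 ⇔ 4/5 = 1/5
¬(¬(v ⇒ (u ⇒ u)) ⇔ ((u + ¬v) ⇒ ((u ⇔ v) ⇒ v))) = ¬1/5 = 4/5
¬(((u ⇔ u) + (v ⇒ v)) ⇒ (v + (v ⇒ (u ⇒ v)))) + ¬(¬(v ⇒ (u ⇒ u)) ⇔ ((u + ¬v) ⇒ ((u ⇔ v) ⇒ v))) = 0 + 4/5 = 4/5

4/5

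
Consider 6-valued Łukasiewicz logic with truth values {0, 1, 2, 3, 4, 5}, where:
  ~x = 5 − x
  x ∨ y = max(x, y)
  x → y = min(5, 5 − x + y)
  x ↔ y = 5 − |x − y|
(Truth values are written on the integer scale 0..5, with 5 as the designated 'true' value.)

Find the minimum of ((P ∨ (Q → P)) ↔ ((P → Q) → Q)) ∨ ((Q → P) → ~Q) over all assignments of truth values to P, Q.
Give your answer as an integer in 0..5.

3

Take P = 2, Q = 2:
Q → P = 2 → 2 = 5
P ∨ (Q → P) = 2 ∨ 5 = 5
P → Q = 2 → 2 = 5
(P → Q) → Q = 5 → 2 = 2
(P ∨ (Q → P)) ↔ ((P → Q) → Q) = 5 ↔ 2 = 2
Q → P = 2 → 2 = 5
~Q = ~2 = 3
(Q → P) → ~Q = 5 → 3 = 3
((P ∨ (Q → P)) ↔ ((P → Q) → Q)) ∨ ((Q → P) → ~Q) = 2 ∨ 3 = 3
No assignment yields a value below 3, so this is the minimum.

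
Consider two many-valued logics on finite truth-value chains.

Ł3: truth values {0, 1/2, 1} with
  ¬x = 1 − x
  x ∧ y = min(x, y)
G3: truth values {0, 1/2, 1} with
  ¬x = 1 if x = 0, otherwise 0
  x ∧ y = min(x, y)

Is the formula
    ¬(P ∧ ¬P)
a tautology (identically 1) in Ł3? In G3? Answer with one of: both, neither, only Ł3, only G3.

only G3

In Ł3: at P = 1/2 the value is 1/2 — not a tautology.
In G3: every assignment gives 1 — tautology.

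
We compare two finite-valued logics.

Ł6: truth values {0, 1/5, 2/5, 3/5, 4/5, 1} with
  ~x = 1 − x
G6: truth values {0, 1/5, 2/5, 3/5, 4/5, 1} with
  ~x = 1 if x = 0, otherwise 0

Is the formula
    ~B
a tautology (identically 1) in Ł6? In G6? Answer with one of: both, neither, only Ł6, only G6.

In Ł6: at B = 1/5 the value is 4/5 — not a tautology.
In G6: at B = 1/5 the value is 0 — not a tautology.

neither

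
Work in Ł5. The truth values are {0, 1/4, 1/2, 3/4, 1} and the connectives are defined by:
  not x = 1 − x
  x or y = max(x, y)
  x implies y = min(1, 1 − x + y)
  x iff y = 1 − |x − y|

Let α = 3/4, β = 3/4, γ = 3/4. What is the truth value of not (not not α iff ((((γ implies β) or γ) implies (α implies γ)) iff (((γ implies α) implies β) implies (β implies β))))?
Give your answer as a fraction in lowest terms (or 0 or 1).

1/4

not α = not 3/4 = 1/4
not not α = not 1/4 = 3/4
γ implies β = 3/4 implies 3/4 = 1
(γ implies β) or γ = 1 or 3/4 = 1
α implies γ = 3/4 implies 3/4 = 1
((γ implies β) or γ) implies (α implies γ) = 1 implies 1 = 1
γ implies α = 3/4 implies 3/4 = 1
(γ implies α) implies β = 1 implies 3/4 = 3/4
β implies β = 3/4 implies 3/4 = 1
((γ implies α) implies β) implies (β implies β) = 3/4 implies 1 = 1
(((γ implies β) or γ) implies (α implies γ)) iff (((γ implies α) implies β) implies (β implies β)) = 1 iff 1 = 1
not not α iff ((((γ implies β) or γ) implies (α implies γ)) iff (((γ implies α) implies β) implies (β implies β))) = 3/4 iff 1 = 3/4
not (not not α iff ((((γ implies β) or γ) implies (α implies γ)) iff (((γ implies α) implies β) implies (β implies β)))) = not 3/4 = 1/4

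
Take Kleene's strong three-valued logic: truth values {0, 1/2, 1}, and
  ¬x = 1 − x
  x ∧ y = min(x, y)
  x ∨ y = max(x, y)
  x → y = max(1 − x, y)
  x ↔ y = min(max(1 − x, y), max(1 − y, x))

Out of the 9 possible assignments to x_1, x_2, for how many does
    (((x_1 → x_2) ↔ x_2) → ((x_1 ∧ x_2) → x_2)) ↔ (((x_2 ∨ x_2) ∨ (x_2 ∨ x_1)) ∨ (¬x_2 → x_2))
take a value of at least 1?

4

x_1 = 0, x_2 = 0 ↦ 0  <
x_1 = 0, x_2 = 1/2 ↦ 1/2  <
x_1 = 0, x_2 = 1 ↦ 1  ≥
x_1 = 1/2, x_2 = 0 ↦ 1/2  <
x_1 = 1/2, x_2 = 1/2 ↦ 1/2  <
x_1 = 1/2, x_2 = 1 ↦ 1  ≥
x_1 = 1, x_2 = 0 ↦ 1  ≥
x_1 = 1, x_2 = 1/2 ↦ 1/2  <
x_1 = 1, x_2 = 1 ↦ 1  ≥
So 4 of the 9 assignments meet the threshold.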